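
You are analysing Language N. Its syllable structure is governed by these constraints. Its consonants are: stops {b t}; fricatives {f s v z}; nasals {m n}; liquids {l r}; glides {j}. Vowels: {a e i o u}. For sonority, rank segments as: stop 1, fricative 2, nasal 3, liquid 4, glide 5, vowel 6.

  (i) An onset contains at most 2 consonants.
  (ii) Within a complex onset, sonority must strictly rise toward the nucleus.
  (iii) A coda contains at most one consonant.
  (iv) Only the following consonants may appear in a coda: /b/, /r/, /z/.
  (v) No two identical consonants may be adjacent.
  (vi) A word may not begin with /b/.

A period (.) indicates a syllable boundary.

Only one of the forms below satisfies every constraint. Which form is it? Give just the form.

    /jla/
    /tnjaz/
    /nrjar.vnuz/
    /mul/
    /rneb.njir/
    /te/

/jla/ — violates constraint (ii): syllable 1 onset /jl/: /j/ (glide, 5) → /l/ (liquid, 4) does not rise → not permitted
/tnjaz/ — violates constraint (i): syllable 1 onset /tnj/ has 3 consonants (> 2) → not permitted
/nrjar.vnuz/ — violates constraint (i): syllable 1 onset /nrj/ has 3 consonants (> 2) → not permitted
/mul/ — violates constraint (iv): syllable 1 coda contains /l/, which is not a licensed coda consonant → not permitted
/rneb.njir/ — violates constraint (ii): syllable 1 onset /rn/: /r/ (liquid, 4) → /n/ (nasal, 3) does not rise → not permitted
/te/ — σ1 onset /t/, coda /∅/ ok → permitted

/te/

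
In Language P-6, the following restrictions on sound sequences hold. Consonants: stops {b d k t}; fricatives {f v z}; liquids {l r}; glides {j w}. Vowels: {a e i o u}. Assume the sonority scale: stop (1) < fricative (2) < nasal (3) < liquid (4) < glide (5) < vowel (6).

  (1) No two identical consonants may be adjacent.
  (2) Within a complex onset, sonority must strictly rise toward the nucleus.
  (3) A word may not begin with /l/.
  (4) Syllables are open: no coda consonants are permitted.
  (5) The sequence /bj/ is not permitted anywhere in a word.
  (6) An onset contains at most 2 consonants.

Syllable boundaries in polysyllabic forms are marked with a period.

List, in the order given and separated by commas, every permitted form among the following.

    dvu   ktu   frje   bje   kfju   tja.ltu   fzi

dvu — σ1 onset /dv/ (1→2 rises), coda /∅/ ok → permitted
ktu — violates constraint 2: syllable 1 onset /kt/: /k/ (stop, 1) → /t/ (stop, 1) does not rise → not permitted
frje — violates constraint 6: syllable 1 onset /frj/ has 3 consonants (> 2) → not permitted
bje — violates constraint 5: contains banned sequence /bj/ → not permitted
kfju — violates constraint 6: syllable 1 onset /kfj/ has 3 consonants (> 2) → not permitted
tja.ltu — violates constraint 2: syllable 2 onset /lt/: /l/ (liquid, 4) → /t/ (stop, 1) does not rise → not permitted
fzi — violates constraint 2: syllable 1 onset /fz/: /f/ (fricative, 2) → /z/ (fricative, 2) does not rise → not permitted

dvu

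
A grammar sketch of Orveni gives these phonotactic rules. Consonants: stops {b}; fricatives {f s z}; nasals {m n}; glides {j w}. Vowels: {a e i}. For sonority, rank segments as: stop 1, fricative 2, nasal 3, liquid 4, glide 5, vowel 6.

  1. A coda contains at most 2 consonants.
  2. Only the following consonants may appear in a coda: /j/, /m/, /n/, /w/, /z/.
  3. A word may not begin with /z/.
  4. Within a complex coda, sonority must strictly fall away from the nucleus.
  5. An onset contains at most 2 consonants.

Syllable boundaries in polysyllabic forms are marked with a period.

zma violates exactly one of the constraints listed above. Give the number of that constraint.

zma: word begins with /z/.
This is a violation of constraint 3: "A word may not begin with /z/."
The remaining constraints (1, 2, 4, 5) are satisfied.

3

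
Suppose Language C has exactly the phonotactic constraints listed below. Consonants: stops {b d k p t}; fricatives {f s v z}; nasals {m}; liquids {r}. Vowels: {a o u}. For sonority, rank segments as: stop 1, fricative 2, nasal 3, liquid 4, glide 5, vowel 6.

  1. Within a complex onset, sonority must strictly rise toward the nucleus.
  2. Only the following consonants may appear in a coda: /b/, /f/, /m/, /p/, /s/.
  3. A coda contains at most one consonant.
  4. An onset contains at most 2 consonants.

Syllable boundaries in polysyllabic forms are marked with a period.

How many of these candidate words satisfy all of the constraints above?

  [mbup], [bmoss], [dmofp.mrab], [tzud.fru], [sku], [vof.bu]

[mbup] — violates constraint 1: syllable 1 onset /mb/: /m/ (nasal, 3) → /b/ (stop, 1) does not rise → not permitted
[bmoss] — violates constraint 3: syllable 1 coda /ss/ has 2 consonants (> 1) → not permitted
[dmofp.mrab] — violates constraint 3: syllable 1 coda /fp/ has 2 consonants (> 1) → not permitted
[tzud.fru] — violates constraint 2: syllable 1 coda contains /d/, which is not a licensed coda consonant → not permitted
[sku] — violates constraint 1: syllable 1 onset /sk/: /s/ (fricative, 2) → /k/ (stop, 1) does not rise → not permitted
[vof.bu] — σ1 onset /v/, coda /f/ ok; σ2 onset /b/, coda /∅/ ok → permitted
Permitted: [vof.bu] → 1.

1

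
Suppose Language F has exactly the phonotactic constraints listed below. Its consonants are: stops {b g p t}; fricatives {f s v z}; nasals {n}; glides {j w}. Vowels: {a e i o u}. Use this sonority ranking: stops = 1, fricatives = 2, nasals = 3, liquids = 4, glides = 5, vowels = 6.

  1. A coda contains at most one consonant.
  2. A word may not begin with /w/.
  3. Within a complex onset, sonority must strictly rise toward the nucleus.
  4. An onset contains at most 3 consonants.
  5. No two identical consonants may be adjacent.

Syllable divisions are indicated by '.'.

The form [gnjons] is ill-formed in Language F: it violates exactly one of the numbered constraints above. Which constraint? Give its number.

1

[gnjons]: syllable 1 coda /ns/ has 2 consonants (> 1).
This is a violation of constraint 1: "A coda contains at most one consonant."
The remaining constraints (2, 3, 4, 5) are satisfied.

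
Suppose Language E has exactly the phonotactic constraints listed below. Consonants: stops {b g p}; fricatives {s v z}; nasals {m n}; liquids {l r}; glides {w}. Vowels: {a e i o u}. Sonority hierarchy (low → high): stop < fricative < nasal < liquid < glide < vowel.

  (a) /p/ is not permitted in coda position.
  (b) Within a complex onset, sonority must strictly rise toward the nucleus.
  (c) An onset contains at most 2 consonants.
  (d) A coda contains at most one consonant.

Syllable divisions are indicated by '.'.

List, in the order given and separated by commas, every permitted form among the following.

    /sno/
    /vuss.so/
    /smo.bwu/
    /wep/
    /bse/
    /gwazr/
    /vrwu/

/sno/ — σ1 onset /sn/ (2→3 rises), coda /∅/ ok → permitted
/vuss.so/ — violates constraint (d): syllable 1 coda /ss/ has 2 consonants (> 1) → not permitted
/smo.bwu/ — σ1 onset /sm/ (2→3 rises), coda /∅/ ok; σ2 onset /bw/ (1→5 rises), coda /∅/ ok → permitted
/wep/ — violates constraint (a): syllable 1 coda contains /p/ → not permitted
/bse/ — σ1 onset /bs/ (1→2 rises), coda /∅/ ok → permitted
/gwazr/ — violates constraint (d): syllable 1 coda /zr/ has 2 consonants (> 1) → not permitted
/vrwu/ — violates constraint (c): syllable 1 onset /vrw/ has 3 consonants (> 2) → not permitted

/sno/, /smo.bwu/, /bse/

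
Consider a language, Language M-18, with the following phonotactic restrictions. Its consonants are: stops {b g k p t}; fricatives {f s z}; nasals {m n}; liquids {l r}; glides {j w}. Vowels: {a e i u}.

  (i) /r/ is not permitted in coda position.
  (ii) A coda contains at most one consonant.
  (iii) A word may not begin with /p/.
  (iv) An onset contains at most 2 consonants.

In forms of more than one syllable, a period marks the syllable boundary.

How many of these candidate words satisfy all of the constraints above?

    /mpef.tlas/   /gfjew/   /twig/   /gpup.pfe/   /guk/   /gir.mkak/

/mpef.tlas/ — σ1 onset /mp/ (2C), coda /f/ ok; σ2 onset /tl/ (2C), coda /s/ ok → well-formed
/gfjew/ — violates constraint (iv): syllable 1 onset /gfj/ has 3 consonants (> 2) → ill-formed
/twig/ — σ1 onset /tw/ (2C), coda /g/ ok → well-formed
/gpup.pfe/ — σ1 onset /gp/ (2C), coda /p/ ok; σ2 onset /pf/ (2C), coda /∅/ ok → well-formed
/guk/ — σ1 onset /g/, coda /k/ ok → well-formed
/gir.mkak/ — violates constraint (i): syllable 1 coda contains /r/ → ill-formed
Well-formed: /mpef.tlas/, /twig/, /gpup.pfe/, /guk/ → 4.

4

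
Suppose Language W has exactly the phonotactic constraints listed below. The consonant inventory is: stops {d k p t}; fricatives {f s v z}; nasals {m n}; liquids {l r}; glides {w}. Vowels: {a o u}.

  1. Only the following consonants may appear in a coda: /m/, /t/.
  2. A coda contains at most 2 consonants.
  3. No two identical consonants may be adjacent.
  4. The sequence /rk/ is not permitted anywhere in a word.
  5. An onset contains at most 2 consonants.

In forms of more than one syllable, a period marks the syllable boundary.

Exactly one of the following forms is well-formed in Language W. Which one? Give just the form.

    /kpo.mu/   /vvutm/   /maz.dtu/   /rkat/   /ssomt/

/kpo.mu/ — σ1 onset /kp/ (2C), coda /∅/ ok; σ2 onset /m/, coda /∅/ ok → well-formed
/vvutm/ — violates constraint 3: adjacent identical consonants /vv/ → ill-formed
/maz.dtu/ — violates constraint 1: syllable 1 coda contains /z/, which is not a licensed coda consonant → ill-formed
/rkat/ — violates constraint 4: contains banned sequence /rk/ → ill-formed
/ssomt/ — violates constraint 3: adjacent identical consonants /ss/ → ill-formed

/kpo.mu/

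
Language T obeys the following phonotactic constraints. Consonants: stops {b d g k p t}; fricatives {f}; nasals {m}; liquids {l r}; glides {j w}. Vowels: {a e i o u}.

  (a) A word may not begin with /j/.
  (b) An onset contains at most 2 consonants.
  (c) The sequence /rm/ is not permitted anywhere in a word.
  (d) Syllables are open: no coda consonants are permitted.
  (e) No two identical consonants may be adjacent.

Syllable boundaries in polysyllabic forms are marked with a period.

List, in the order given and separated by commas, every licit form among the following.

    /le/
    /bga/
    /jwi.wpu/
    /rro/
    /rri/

/le/ — σ1 onset /l/, coda /∅/ ok → licit
/bga/ — σ1 onset /bg/ (2C), coda /∅/ ok → licit
/jwi.wpu/ — violates constraint (a): word begins with /j/ → illicit
/rro/ — violates constraint (e): adjacent identical consonants /rr/ → illicit
/rri/ — violates constraint (e): adjacent identical consonants /rr/ → illicit

/le/, /bga/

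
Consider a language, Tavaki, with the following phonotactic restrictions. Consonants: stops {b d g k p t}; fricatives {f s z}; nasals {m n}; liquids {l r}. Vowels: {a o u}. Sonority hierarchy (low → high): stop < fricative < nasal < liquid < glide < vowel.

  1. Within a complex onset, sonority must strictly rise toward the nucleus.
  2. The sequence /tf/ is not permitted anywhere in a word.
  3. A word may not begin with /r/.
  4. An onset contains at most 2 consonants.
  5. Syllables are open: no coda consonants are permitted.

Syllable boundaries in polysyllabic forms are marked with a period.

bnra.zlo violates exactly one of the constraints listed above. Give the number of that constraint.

bnra.zlo: syllable 1 onset /bnr/ has 3 consonants (> 2).
This is a violation of constraint 4: "An onset contains at most 2 consonants."
The remaining constraints (1, 2, 3, 5) are satisfied.

4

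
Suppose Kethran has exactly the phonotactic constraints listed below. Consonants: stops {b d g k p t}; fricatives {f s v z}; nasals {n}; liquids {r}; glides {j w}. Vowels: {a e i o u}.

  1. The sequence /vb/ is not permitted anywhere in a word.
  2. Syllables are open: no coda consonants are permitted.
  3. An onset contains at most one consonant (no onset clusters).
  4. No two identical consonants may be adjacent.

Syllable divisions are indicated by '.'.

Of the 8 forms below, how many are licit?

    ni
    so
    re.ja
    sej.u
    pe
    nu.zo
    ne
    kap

6

ni — σ1 onset /n/, coda /∅/ ok → licit
so — σ1 onset /s/, coda /∅/ ok → licit
re.ja — σ1 onset /r/, coda /∅/ ok; σ2 onset /j/, coda /∅/ ok → licit
sej.u — violates constraint 2: syllable 1 coda /j/ has 1 consonant (> 0) → illicit
pe — σ1 onset /p/, coda /∅/ ok → licit
nu.zo — σ1 onset /n/, coda /∅/ ok; σ2 onset /z/, coda /∅/ ok → licit
ne — σ1 onset /n/, coda /∅/ ok → licit
kap — violates constraint 2: syllable 1 coda /p/ has 1 consonant (> 0) → illicit
Licit: ni, so, re.ja, pe, nu.zo, ne → 6.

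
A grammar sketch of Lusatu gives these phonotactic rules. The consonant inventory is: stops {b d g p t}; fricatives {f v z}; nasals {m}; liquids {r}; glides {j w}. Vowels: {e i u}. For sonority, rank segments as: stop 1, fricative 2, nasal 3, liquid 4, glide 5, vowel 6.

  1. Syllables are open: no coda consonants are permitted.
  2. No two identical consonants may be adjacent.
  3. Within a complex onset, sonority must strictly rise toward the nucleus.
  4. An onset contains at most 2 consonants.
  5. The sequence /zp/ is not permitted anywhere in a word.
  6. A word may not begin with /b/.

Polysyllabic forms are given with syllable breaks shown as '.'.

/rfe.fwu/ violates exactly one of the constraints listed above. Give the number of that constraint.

/rfe.fwu/: syllable 1 onset /rf/: /r/ (liquid, 4) → /f/ (fricative, 2) does not rise.
This is a violation of constraint 3: "Within a complex onset, sonority must strictly rise toward the nucleus."
The remaining constraints (1, 2, 4, 5, 6) are satisfied.

3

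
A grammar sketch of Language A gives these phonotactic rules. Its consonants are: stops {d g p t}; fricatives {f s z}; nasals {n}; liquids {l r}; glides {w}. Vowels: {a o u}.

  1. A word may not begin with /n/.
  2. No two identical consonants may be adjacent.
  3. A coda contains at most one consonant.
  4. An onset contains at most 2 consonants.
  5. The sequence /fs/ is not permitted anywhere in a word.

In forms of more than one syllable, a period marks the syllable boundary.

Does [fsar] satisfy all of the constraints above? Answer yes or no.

[fsar] — violates constraint 5: contains banned sequence /fs/ → illicit

no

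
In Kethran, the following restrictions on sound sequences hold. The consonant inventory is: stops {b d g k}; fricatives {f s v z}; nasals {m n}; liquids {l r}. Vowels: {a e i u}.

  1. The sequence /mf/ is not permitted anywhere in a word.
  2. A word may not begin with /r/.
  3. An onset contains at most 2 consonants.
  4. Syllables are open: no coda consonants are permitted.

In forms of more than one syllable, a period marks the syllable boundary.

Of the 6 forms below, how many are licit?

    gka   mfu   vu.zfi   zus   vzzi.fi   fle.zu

3

gka — σ1 onset /gk/ (2C), coda /∅/ ok → licit
mfu — violates constraint 1: contains banned sequence /mf/ → illicit
vu.zfi — σ1 onset /v/, coda /∅/ ok; σ2 onset /zf/ (2C), coda /∅/ ok → licit
zus — violates constraint 4: syllable 1 coda /s/ has 1 consonant (> 0) → illicit
vzzi.fi — violates constraint 3: syllable 1 onset /vzz/ has 3 consonants (> 2) → illicit
fle.zu — σ1 onset /fl/ (2C), coda /∅/ ok; σ2 onset /z/, coda /∅/ ok → licit
Licit: gka, vu.zfi, fle.zu → 3.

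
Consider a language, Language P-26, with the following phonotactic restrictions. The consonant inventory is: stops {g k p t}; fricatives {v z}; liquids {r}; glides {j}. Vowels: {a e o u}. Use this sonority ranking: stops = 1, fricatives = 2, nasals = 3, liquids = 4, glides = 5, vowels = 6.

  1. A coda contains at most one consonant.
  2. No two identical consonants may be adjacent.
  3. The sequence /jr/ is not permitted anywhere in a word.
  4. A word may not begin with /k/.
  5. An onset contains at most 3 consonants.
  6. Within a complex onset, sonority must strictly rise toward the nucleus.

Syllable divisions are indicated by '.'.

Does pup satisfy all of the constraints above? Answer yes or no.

yes

pup — σ1 onset /p/, coda /p/ ok → well-formed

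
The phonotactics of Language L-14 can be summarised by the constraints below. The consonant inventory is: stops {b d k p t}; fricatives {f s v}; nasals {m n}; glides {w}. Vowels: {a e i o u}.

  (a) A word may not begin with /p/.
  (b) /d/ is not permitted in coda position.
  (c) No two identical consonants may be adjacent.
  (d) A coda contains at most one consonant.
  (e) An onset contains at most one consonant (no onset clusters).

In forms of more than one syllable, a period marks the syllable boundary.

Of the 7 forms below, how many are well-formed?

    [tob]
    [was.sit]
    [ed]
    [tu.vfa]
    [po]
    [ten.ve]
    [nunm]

[tob] — σ1 onset /t/, coda /b/ ok → well-formed
[was.sit] — violates constraint (c): adjacent identical consonants /ss/ → ill-formed
[ed] — violates constraint (b): syllable 1 coda contains /d/ → ill-formed
[tu.vfa] — violates constraint (e): syllable 2 onset /vf/ has 2 consonants (> 1) → ill-formed
[po] — violates constraint (a): word begins with /p/ → ill-formed
[ten.ve] — σ1 onset /t/, coda /n/ ok; σ2 onset /v/, coda /∅/ ok → well-formed
[nunm] — violates constraint (d): syllable 1 coda /nm/ has 2 consonants (> 1) → ill-formed
Well-formed: [tob], [ten.ve] → 2.

2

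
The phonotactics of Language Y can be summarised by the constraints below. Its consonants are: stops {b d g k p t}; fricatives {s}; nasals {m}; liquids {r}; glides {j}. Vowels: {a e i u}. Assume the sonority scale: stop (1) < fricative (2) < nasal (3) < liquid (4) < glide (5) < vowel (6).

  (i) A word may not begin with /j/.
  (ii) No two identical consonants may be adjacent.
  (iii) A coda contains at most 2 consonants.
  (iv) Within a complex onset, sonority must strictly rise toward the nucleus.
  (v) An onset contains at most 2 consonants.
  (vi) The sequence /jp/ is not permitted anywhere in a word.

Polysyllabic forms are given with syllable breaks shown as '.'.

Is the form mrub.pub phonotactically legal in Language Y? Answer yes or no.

mrub.pub — σ1 onset /mr/ (3→4 rises), coda /b/ ok; σ2 onset /p/, coda /b/ ok → phonotactically legal

yes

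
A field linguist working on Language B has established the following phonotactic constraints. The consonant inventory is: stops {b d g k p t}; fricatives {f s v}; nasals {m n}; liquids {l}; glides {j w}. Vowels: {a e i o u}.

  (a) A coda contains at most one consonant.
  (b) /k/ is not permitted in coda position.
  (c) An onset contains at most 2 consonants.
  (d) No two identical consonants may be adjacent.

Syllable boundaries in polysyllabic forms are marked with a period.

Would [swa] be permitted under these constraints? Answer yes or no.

yes

[swa] — σ1 onset /sw/ (2C), coda /∅/ ok → permitted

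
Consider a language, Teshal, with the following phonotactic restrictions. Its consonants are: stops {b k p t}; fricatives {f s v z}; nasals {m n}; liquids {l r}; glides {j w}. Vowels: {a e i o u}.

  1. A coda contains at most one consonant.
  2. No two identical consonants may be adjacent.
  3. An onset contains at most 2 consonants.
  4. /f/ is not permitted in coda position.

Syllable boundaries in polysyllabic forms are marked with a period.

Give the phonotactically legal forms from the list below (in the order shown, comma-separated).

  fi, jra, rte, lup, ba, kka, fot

fi, jra, rte, lup, ba, fot

fi — σ1 onset /f/, coda /∅/ ok → phonotactically legal
jra — σ1 onset /jr/ (2C), coda /∅/ ok → phonotactically legal
rte — σ1 onset /rt/ (2C), coda /∅/ ok → phonotactically legal
lup — σ1 onset /l/, coda /p/ ok → phonotactically legal
ba — σ1 onset /b/, coda /∅/ ok → phonotactically legal
kka — violates constraint 2: adjacent identical consonants /kk/ → phonotactically illegal
fot — σ1 onset /f/, coda /t/ ok → phonotactically legal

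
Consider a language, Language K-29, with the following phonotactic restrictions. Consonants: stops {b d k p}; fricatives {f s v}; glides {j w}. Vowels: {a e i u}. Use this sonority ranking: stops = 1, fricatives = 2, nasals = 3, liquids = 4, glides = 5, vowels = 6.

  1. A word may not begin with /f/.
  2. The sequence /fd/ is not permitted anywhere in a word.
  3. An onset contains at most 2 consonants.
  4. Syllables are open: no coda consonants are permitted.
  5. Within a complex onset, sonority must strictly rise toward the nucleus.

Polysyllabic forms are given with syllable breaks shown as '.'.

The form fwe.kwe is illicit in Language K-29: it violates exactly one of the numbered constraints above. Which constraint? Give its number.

1

fwe.kwe: word begins with /f/.
This is a violation of constraint 1: "A word may not begin with /f/."
The remaining constraints (2, 3, 4, 5) are satisfied.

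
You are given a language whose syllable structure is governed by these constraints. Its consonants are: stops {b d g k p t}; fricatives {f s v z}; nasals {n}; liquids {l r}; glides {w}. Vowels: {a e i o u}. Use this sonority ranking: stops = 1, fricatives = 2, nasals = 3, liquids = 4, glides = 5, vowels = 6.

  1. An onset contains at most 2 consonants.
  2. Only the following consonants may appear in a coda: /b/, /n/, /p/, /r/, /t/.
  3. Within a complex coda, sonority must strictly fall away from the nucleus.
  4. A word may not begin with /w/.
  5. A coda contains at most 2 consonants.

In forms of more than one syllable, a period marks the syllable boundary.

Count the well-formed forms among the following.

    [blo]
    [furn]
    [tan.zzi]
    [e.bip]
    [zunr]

4

[blo] — σ1 onset /bl/ (2C), coda /∅/ ok → well-formed
[furn] — σ1 onset /f/, coda /rn/ (4→3 falls) ok → well-formed
[tan.zzi] — σ1 onset /t/, coda /n/ ok; σ2 onset /zz/ (2C), coda /∅/ ok → well-formed
[e.bip] — σ1 onset /∅/, coda /∅/ ok; σ2 onset /b/, coda /p/ ok → well-formed
[zunr] — violates constraint 3: syllable 1 coda /nr/: /n/ (nasal, 3) → /r/ (liquid, 4) does not fall → ill-formed
Well-formed: [blo], [furn], [tan.zzi], [e.bip] → 4.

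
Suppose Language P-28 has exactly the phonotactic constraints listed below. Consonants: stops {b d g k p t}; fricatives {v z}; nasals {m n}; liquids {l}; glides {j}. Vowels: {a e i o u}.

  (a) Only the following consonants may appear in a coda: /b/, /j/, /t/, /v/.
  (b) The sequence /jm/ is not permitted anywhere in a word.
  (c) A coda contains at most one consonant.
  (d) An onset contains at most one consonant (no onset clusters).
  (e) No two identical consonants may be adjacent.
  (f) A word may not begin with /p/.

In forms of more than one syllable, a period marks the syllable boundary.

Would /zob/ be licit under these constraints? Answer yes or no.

/zob/ — σ1 onset /z/, coda /b/ ok → licit

yes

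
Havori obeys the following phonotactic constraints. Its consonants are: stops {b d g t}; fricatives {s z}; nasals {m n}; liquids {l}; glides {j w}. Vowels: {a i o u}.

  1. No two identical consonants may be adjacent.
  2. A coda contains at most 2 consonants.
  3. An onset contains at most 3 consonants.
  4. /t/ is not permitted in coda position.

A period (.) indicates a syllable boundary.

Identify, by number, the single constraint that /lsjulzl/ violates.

/lsjulzl/: syllable 1 coda /lzl/ has 3 consonants (> 2).
This is a violation of constraint 2: "A coda contains at most 2 consonants."
The remaining constraints (1, 3, 4) are satisfied.

2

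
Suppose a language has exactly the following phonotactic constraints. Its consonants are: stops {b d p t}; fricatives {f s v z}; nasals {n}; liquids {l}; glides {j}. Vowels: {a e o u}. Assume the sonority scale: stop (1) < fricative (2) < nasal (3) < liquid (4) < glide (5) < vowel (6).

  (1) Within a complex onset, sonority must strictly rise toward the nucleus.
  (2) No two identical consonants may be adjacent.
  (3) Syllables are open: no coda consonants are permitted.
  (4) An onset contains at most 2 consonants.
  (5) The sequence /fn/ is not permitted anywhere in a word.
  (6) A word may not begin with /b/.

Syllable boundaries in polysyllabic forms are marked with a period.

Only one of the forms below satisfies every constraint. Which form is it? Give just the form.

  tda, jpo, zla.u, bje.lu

tda — violates constraint 1: syllable 1 onset /td/: /t/ (stop, 1) → /d/ (stop, 1) does not rise → not permitted
jpo — violates constraint 1: syllable 1 onset /jp/: /j/ (glide, 5) → /p/ (stop, 1) does not rise → not permitted
zla.u — σ1 onset /zl/ (2→4 rises), coda /∅/ ok; σ2 onset /∅/, coda /∅/ ok → permitted
bje.lu — violates constraint 6: word begins with /b/ → not permitted

zla.u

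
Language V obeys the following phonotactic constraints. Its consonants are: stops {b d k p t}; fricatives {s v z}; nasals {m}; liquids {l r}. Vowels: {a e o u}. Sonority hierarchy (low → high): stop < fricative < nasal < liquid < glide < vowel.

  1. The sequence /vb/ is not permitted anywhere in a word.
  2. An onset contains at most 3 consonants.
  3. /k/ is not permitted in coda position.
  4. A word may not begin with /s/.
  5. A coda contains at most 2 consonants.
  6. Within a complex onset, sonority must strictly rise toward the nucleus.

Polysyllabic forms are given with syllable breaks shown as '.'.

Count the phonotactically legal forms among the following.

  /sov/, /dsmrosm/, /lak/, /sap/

0

/sov/ — violates constraint 4: word begins with /s/ → phonotactically illegal
/dsmrosm/ — violates constraint 2: syllable 1 onset /dsmr/ has 4 consonants (> 3) → phonotactically illegal
/lak/ — violates constraint 3: syllable 1 coda contains /k/ → phonotactically illegal
/sap/ — violates constraint 4: word begins with /s/ → phonotactically illegal
No form is phonotactically legal → 0.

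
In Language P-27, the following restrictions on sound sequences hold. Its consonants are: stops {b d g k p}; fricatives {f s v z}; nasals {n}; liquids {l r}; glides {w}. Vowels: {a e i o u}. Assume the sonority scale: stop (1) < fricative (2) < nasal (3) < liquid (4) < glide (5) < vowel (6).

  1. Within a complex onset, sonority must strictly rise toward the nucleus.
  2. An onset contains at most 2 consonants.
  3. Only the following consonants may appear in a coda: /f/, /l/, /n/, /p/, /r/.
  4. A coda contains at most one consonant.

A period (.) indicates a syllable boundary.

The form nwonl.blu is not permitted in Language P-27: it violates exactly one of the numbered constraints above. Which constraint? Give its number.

nwonl.blu: syllable 1 coda /nl/ has 2 consonants (> 1).
This is a violation of constraint 4: "A coda contains at most one consonant."
The remaining constraints (1, 2, 3) are satisfied.

4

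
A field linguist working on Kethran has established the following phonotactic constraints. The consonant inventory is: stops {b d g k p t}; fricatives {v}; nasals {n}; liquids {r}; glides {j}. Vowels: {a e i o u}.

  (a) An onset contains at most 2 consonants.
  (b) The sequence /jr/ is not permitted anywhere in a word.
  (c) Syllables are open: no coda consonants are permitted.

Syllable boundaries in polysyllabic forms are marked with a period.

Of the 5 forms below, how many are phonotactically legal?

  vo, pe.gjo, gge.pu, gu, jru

4

vo — σ1 onset /v/, coda /∅/ ok → phonotactically legal
pe.gjo — σ1 onset /p/, coda /∅/ ok; σ2 onset /gj/ (2C), coda /∅/ ok → phonotactically legal
gge.pu — σ1 onset /gg/ (2C), coda /∅/ ok; σ2 onset /p/, coda /∅/ ok → phonotactically legal
gu — σ1 onset /g/, coda /∅/ ok → phonotactically legal
jru — violates constraint (b): contains banned sequence /jr/ → phonotactically illegal
Phonotactically legal: vo, pe.gjo, gge.pu, gu → 4.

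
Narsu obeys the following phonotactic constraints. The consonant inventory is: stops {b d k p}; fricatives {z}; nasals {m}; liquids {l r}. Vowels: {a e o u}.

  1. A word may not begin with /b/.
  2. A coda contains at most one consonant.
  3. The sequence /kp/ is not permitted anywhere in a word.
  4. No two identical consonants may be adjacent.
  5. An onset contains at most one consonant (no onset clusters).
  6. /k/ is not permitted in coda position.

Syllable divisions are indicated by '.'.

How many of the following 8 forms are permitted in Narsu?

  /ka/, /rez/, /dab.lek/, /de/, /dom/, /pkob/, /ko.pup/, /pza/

/ka/ — σ1 onset /k/, coda /∅/ ok → permitted
/rez/ — σ1 onset /r/, coda /z/ ok → permitted
/dab.lek/ — violates constraint 6: syllable 2 coda contains /k/ → not permitted
/de/ — σ1 onset /d/, coda /∅/ ok → permitted
/dom/ — σ1 onset /d/, coda /m/ ok → permitted
/pkob/ — violates constraint 5: syllable 1 onset /pk/ has 2 consonants (> 1) → not permitted
/ko.pup/ — σ1 onset /k/, coda /∅/ ok; σ2 onset /p/, coda /p/ ok → permitted
/pza/ — violates constraint 5: syllable 1 onset /pz/ has 2 consonants (> 1) → not permitted
Permitted: /ka/, /rez/, /de/, /dom/, /ko.pup/ → 5.

5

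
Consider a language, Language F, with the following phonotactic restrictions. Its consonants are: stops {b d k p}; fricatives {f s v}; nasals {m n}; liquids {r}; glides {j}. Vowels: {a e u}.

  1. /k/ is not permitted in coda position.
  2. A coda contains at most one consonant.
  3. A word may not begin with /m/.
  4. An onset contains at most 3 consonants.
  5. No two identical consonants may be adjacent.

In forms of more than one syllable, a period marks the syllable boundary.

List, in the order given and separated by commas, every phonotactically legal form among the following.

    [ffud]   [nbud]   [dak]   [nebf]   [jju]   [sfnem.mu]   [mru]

[nbud]

[ffud] — violates constraint 5: adjacent identical consonants /ff/ → phonotactically illegal
[nbud] — σ1 onset /nb/ (2C), coda /d/ ok → phonotactically legal
[dak] — violates constraint 1: syllable 1 coda contains /k/ → phonotactically illegal
[nebf] — violates constraint 2: syllable 1 coda /bf/ has 2 consonants (> 1) → phonotactically illegal
[jju] — violates constraint 5: adjacent identical consonants /jj/ → phonotactically illegal
[sfnem.mu] — violates constraint 5: adjacent identical consonants /mm/ → phonotactically illegal
[mru] — violates constraint 3: word begins with /m/ → phonotactically illegal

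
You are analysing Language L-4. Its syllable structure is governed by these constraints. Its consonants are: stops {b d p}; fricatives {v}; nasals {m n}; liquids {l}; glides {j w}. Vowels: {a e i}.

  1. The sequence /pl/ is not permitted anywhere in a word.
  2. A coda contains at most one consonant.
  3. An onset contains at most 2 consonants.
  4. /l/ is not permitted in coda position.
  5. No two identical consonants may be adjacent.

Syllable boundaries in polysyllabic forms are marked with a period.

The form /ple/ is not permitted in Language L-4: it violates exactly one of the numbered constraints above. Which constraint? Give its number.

1

/ple/: contains banned sequence /pl/.
This is a violation of constraint 1: "The sequence /pl/ is not permitted anywhere in a word."
The remaining constraints (2, 3, 4, 5) are satisfied.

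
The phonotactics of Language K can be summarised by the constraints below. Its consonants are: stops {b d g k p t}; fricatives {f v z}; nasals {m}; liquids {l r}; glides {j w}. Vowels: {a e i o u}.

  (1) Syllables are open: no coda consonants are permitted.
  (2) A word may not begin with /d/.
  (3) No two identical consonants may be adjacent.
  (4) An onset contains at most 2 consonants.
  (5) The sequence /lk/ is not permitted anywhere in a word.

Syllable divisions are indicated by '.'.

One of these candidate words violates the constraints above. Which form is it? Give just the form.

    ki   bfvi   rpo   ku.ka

ki — σ1 onset /k/, coda /∅/ ok → permitted
bfvi — violates constraint 4: syllable 1 onset /bfv/ has 3 consonants (> 2) → not permitted
rpo — σ1 onset /rp/ (2C), coda /∅/ ok → permitted
ku.ka — σ1 onset /k/, coda /∅/ ok; σ2 onset /k/, coda /∅/ ok → permitted

bfvi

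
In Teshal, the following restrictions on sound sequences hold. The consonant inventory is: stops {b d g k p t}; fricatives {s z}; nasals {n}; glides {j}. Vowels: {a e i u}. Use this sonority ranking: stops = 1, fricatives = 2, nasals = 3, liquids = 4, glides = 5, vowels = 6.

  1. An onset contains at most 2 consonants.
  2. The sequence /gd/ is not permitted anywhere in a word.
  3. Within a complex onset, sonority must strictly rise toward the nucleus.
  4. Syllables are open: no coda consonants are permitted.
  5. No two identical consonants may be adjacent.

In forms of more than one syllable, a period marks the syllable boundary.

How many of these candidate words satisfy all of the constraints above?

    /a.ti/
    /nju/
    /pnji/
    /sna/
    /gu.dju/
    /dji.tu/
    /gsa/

/a.ti/ — σ1 onset /∅/, coda /∅/ ok; σ2 onset /t/, coda /∅/ ok → well-formed
/nju/ — σ1 onset /nj/ (3→5 rises), coda /∅/ ok → well-formed
/pnji/ — violates constraint 1: syllable 1 onset /pnj/ has 3 consonants (> 2) → ill-formed
/sna/ — σ1 onset /sn/ (2→3 rises), coda /∅/ ok → well-formed
/gu.dju/ — σ1 onset /g/, coda /∅/ ok; σ2 onset /dj/ (1→5 rises), coda /∅/ ok → well-formed
/dji.tu/ — σ1 onset /dj/ (1→5 rises), coda /∅/ ok; σ2 onset /t/, coda /∅/ ok → well-formed
/gsa/ — σ1 onset /gs/ (1→2 rises), coda /∅/ ok → well-formed
Well-formed: /a.ti/, /nju/, /sna/, /gu.dju/, /dji.tu/, /gsa/ → 6.

6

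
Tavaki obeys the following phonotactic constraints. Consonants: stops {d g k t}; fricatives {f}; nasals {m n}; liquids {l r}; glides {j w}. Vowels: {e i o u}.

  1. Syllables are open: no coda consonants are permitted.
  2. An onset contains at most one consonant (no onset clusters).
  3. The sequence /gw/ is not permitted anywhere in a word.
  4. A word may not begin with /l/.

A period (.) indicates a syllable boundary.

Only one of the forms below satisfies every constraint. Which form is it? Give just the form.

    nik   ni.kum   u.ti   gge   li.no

nik — violates constraint 1: syllable 1 coda /k/ has 1 consonant (> 0) → ill-formed
ni.kum — violates constraint 1: syllable 2 coda /m/ has 1 consonant (> 0) → ill-formed
u.ti — σ1 onset /∅/, coda /∅/ ok; σ2 onset /t/, coda /∅/ ok → well-formed
gge — violates constraint 2: syllable 1 onset /gg/ has 2 consonants (> 1) → ill-formed
li.no — violates constraint 4: word begins with /l/ → ill-formed

u.ti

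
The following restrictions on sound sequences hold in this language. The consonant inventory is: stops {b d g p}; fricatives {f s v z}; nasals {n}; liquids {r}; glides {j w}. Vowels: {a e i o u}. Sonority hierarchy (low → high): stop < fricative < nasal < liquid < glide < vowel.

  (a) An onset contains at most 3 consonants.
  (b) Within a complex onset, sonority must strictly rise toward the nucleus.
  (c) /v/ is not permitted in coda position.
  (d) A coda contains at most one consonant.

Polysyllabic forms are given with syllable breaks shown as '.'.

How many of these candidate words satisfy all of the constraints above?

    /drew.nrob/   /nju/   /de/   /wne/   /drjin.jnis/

3

/drew.nrob/ — σ1 onset /dr/ (1→4 rises), coda /w/ ok; σ2 onset /nr/ (3→4 rises), coda /b/ ok → licit
/nju/ — σ1 onset /nj/ (3→5 rises), coda /∅/ ok → licit
/de/ — σ1 onset /d/, coda /∅/ ok → licit
/wne/ — violates constraint (b): syllable 1 onset /wn/: /w/ (glide, 5) → /n/ (nasal, 3) does not rise → illicit
/drjin.jnis/ — violates constraint (b): syllable 2 onset /jn/: /j/ (glide, 5) → /n/ (nasal, 3) does not rise → illicit
Licit: /drew.nrob/, /nju/, /de/ → 3.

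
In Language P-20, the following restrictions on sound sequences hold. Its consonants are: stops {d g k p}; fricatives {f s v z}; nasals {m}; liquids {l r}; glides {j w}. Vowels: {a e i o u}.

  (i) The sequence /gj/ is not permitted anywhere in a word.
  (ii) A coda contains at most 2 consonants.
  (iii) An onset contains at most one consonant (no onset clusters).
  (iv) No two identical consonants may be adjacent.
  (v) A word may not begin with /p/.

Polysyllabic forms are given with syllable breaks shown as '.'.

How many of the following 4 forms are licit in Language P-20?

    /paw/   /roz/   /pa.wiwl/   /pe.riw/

1

/paw/ — violates constraint (v): word begins with /p/ → illicit
/roz/ — σ1 onset /r/, coda /z/ ok → licit
/pa.wiwl/ — violates constraint (v): word begins with /p/ → illicit
/pe.riw/ — violates constraint (v): word begins with /p/ → illicit
Licit: /roz/ → 1.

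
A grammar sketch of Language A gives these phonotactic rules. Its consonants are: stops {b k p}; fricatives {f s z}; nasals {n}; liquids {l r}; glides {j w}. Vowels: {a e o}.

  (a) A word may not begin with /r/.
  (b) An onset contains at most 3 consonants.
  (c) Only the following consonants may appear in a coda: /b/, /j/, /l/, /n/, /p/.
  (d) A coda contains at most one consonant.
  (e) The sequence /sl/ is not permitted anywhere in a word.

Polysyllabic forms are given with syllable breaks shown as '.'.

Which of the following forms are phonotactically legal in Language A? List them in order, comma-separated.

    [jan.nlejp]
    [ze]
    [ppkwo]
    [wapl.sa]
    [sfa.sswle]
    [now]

[jan.nlejp] — violates constraint (d): syllable 2 coda /jp/ has 2 consonants (> 1) → phonotactically illegal
[ze] — σ1 onset /z/, coda /∅/ ok → phonotactically legal
[ppkwo] — violates constraint (b): syllable 1 onset /ppkw/ has 4 consonants (> 3) → phonotactically illegal
[wapl.sa] — violates constraint (d): syllable 1 coda /pl/ has 2 consonants (> 1) → phonotactically illegal
[sfa.sswle] — violates constraint (b): syllable 2 onset /sswl/ has 4 consonants (> 3) → phonotactically illegal
[now] — violates constraint (c): syllable 1 coda contains /w/, which is not a licensed coda consonant → phonotactically illegal

[ze]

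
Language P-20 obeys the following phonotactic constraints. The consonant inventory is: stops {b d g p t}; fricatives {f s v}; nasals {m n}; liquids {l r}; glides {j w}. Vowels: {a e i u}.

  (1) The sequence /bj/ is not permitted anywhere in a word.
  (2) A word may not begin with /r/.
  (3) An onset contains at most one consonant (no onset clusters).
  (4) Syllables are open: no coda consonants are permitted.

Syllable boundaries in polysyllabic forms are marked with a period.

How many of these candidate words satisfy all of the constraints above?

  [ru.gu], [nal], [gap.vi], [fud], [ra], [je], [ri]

1

[ru.gu] — violates constraint 2: word begins with /r/ → illicit
[nal] — violates constraint 4: syllable 1 coda /l/ has 1 consonant (> 0) → illicit
[gap.vi] — violates constraint 4: syllable 1 coda /p/ has 1 consonant (> 0) → illicit
[fud] — violates constraint 4: syllable 1 coda /d/ has 1 consonant (> 0) → illicit
[ra] — violates constraint 2: word begins with /r/ → illicit
[je] — σ1 onset /j/, coda /∅/ ok → licit
[ri] — violates constraint 2: word begins with /r/ → illicit
Licit: [je] → 1.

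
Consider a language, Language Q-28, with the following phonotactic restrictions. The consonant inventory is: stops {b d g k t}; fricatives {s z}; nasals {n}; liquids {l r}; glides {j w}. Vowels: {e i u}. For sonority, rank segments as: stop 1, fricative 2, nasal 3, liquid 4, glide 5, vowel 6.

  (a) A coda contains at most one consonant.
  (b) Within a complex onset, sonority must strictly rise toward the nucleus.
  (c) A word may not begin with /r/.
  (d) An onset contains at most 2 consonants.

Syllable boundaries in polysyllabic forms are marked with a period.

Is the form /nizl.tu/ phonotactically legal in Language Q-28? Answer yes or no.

/nizl.tu/ — violates constraint (a): syllable 1 coda /zl/ has 2 consonants (> 1) → phonotactically illegal

no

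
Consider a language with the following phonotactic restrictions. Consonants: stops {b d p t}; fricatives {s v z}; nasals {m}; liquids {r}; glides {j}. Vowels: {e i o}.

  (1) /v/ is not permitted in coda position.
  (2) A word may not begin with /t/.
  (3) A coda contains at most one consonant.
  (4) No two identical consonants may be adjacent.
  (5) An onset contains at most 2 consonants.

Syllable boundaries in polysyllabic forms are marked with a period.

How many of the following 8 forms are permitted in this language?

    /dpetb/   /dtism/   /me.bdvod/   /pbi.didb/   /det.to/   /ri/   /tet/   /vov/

1

/dpetb/ — violates constraint 3: syllable 1 coda /tb/ has 2 consonants (> 1) → not permitted
/dtism/ — violates constraint 3: syllable 1 coda /sm/ has 2 consonants (> 1) → not permitted
/me.bdvod/ — violates constraint 5: syllable 2 onset /bdv/ has 3 consonants (> 2) → not permitted
/pbi.didb/ — violates constraint 3: syllable 2 coda /db/ has 2 consonants (> 1) → not permitted
/det.to/ — violates constraint 4: adjacent identical consonants /tt/ → not permitted
/ri/ — σ1 onset /r/, coda /∅/ ok → permitted
/tet/ — violates constraint 2: word begins with /t/ → not permitted
/vov/ — violates constraint 1: syllable 1 coda contains /v/ → not permitted
Permitted: /ri/ → 1.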